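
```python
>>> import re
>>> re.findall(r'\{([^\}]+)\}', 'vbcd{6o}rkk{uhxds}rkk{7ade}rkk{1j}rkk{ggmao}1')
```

['6o', 'uhxds', '7ade', '1j', 'ggmao']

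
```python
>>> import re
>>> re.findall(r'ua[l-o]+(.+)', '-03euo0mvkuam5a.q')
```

['5a.q']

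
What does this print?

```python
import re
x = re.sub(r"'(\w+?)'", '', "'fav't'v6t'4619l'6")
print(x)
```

t4619l'6

`sub` substitutes '' at each match site.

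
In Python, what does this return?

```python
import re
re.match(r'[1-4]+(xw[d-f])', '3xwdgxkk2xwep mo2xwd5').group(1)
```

'xwd'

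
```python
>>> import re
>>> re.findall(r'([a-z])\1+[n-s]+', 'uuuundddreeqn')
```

['u', 'd', 'e']

A backreference is literal: `\1` must see the identical characters the first group matched.
Scanning left to right: at [0:5] match 'uuuun', group 1 = 'u'; at [5:9] match 'dddr', group 1 = 'd'; at [9:13] match 'eeqn', group 1 = 'e'.
With a single group, `findall` returns only what that group captured — 3 items.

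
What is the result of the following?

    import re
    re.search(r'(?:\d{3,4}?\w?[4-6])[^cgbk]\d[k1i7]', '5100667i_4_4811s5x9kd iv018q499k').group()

'5100667i'

Pattern: 3 to 4 of a digit (lazy), then optionally a word character, then a character in [4-6] (non-capturing group); then any character except [cgbk], then a digit, then one of [k1i7].
Unlike `match`, `search` isn't anchored — it looks for the pattern anywhere in the string.
The match spans [0:8] → '5100667i'.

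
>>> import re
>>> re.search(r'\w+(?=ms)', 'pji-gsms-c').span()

Lookahead/lookbehind check context without consuming it, so the matched span excludes the asserted characters.
`re.search` tries every starting position until one works.
The match spans [4:6] → 'gs'.

(4, 6)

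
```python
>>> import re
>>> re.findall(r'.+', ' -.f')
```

[' -.f']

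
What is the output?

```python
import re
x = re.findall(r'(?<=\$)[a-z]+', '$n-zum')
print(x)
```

['n']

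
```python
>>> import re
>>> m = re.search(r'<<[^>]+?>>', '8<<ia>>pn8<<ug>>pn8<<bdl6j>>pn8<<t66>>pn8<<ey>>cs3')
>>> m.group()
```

`search` walks the string left to right and returns the first match it finds.
The match spans [1:7] → '<<ia>>'.

'<<ia>>'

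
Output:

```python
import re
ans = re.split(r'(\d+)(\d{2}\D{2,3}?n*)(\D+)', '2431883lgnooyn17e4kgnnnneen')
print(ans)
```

['', '24318', '83lgn', 'ooyn', '17e4kgnnnneen']

Pattern: one or more of a digit (captured); then exactly 2 of a digit, then 2 to 3 of a non-digit (lazy), then zero or more of the literal 'n' (captured); then one or more of a non-digit (captured).
Matches to split on: at [0:14] → '2431883lgnooyn'.
With a capturing group present, the delimiter's captured portion is kept in the result list.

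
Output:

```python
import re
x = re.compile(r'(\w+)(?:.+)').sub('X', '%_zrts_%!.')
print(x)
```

%X

Pattern: one or more of a word character (captured); then one or more of any character (non-capturing group).
Matches: at [1:10] → '_zrts_%!.'.
`sub` substitutes 'X' at each match site.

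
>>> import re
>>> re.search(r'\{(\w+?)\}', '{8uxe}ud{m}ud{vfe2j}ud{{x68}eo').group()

`search` walks the string left to right and returns the first match it finds.
The match spans [0:6] → '{8uxe}'.
Captured: group 1 = '8uxe'.

'{8uxe}'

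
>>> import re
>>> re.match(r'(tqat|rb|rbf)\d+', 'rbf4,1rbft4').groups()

('rbf',)

`re.match` only tries the pattern at the start of the string.
The match spans [0:4] → 'rbf4'.
Captured: group 1 = 'rbf'.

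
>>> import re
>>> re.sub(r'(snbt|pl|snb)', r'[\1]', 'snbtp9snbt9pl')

Alternation isn't longest-match — the leftmost alternative that fits at this position is chosen.
`\1` in the replacement pulls in group 1's text for each match.

'[snbt]p9[snbt]9[pl]'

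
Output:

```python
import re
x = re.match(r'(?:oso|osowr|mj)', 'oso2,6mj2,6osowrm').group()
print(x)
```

oso

With `match`, the pattern is implicitly anchored at the beginning.
The match spans [0:3] → 'oso'.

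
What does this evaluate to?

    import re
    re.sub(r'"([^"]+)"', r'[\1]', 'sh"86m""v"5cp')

'sh[86m][v]5cp'

Matches: at [2:7] → '"86m"'; at [7:10] → '"v"'.
Each match is replaced using the text its own group 1 captured.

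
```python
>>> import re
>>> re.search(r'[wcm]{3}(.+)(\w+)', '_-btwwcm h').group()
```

'wwcm h'

Pattern: exactly 3 of one of [wcm]; then one or more of any character (captured); then one or more of a word character (captured).
Unlike `match`, `search` isn't anchored — it looks for the pattern anywhere in the string.
The match spans [4:10] → 'wwcm h'.
Captured: group 1 = 'm ', group 2 = 'h'.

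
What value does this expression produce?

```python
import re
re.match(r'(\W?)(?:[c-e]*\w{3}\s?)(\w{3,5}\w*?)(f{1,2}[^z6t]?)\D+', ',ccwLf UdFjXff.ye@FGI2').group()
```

The pattern matches optionally a non-word character (captured); then zero or more of a character in [c-e], then exactly 3 of a word character, then optionally whitespace (non-capturing group); then 3 to 5 of a word character, then zero or more of a word character (lazy) (captured); then 1 to 2 of the literal 'f', then optionally any character except [z6t] (captured); then one or more of a non-digit.
`re.match` only tries the pattern at the start of the string.
The match spans [0:21] → ',ccwLf UdFjXff.ye@FGI'.
Captured: group 1 = ',', group 2 = 'UdFjX', group 3 = 'ff.'.

',ccwLf UdFjXff.ye@FGI'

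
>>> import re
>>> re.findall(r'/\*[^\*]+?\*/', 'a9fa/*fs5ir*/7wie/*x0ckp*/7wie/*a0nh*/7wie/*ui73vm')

Since nothing is captured, `findall` lists the 3 matched substrings directly.

['/*fs5ir*/', '/*x0ckp*/', '/*a0nh*/']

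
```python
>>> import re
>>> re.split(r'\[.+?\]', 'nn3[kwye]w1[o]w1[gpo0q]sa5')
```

['nn3', 'w1', 'w1', 'sa5']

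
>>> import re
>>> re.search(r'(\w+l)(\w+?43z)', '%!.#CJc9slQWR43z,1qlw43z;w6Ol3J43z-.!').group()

'CJc9slQWR43z'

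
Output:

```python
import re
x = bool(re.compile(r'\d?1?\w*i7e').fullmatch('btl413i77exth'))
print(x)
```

`re.fullmatch` is like wrapping the pattern in `^…$` (in single-line mode).
Here there's no way to consume every character, so the call returns None, and `bool(None)` is False.

False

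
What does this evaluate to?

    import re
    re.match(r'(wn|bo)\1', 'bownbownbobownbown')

With `match`, the pattern is implicitly anchored at the beginning.
Here the pattern fails at index 0, so the call returns None.

None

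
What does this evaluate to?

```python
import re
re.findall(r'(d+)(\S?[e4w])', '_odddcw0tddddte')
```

[('ddd', 'cw'), ('dddd', 'te')]

`findall` packs the 2 group values into a tuple for every match.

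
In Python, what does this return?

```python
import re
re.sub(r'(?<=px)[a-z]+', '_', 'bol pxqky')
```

The `(?=…)`/`(?<=…)` assertion just peeks at neighbouring text; it doesn't advance the match position.
Matches: at [6:9] → 'qky'.
Each match is replaced by '_'.

'bol px_'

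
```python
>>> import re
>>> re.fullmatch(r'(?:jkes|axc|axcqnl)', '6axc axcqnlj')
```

`fullmatch` succeeds only if the pattern covers the string from start to end.
Here the pattern can't cover the whole string, so the call returns None.

None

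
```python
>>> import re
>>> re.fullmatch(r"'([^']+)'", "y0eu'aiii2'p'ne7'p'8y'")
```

None

`re.fullmatch` is like wrapping the pattern in `^…$` (in single-line mode).
Here there's no way to consume every character, so the call returns None.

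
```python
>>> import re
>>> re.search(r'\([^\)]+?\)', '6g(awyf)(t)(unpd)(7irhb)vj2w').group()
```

'(awyf)'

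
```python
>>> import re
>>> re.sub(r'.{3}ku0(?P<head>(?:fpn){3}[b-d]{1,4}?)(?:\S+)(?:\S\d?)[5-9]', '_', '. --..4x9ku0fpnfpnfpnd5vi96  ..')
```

'. --.._  ..'

The pattern matches exactly 3 of any character, then the literal 'ku0'; then the literal 'fpn' repeated 3 times, then 1 to 4 of a character in [b-d] (lazy) (captured as 'head'); then one or more of a non-whitespace character (non-capturing group); then a non-whitespace character, then optionally a digit (non-capturing group); then a character in [5-9].
Matches: at [6:27] → '4x9ku0fpnfpnfpnd5vi96'.
Every occurrence is swapped for '_'.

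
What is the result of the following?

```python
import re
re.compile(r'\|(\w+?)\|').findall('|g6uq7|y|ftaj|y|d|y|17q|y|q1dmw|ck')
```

['g6uq7', 'ftaj', 'd', '17q', 'q1dmw']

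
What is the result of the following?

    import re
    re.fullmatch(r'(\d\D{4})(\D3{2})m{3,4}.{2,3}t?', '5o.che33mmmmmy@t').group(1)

'5o.ch'

The match spans [0:16] → '5o.che33mmmmmy@t'.
Captured: group 1 = '5o.ch', group 2 = 'e33'.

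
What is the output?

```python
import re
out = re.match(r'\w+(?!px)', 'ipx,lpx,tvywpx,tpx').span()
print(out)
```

(0, 3)

`re.match` only tries the pattern at the start of the string.
The match spans [0:3] → 'ipx'.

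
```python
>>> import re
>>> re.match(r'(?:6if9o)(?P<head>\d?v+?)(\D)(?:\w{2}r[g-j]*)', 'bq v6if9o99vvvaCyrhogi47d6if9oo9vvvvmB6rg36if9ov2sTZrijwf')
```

None

`match` is anchored at position 0; if the pattern doesn't fit there, it returns None.
Here the pattern fails at index 0, so the call returns None.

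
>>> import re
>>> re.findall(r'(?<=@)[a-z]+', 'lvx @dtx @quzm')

['dtx', 'quzm']

Lookahead/lookbehind check context without consuming it, so the matched span excludes the asserted characters.
Since nothing is captured, `findall` lists the 2 matched substrings directly.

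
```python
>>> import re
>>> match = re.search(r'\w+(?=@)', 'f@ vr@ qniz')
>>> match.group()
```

'f'

The lookaround is zero-width — it requires the adjacent text to match without consuming it, so the asserted text isn't part of the match.
`re.search` scans for the first position where the pattern succeeds.
The match spans [0:1] → 'f'.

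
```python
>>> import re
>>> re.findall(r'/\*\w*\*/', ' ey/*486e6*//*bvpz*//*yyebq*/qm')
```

Scanning left to right: at [3:12] → '/*486e6*/'; at [12:20] → '/*bvpz*/'; at [20:29] → '/*yyebq*/'.
With no groups in the pattern, `findall` gives back each whole match — 3 here.

['/*486e6*/', '/*bvpz*/', '/*yyebq*/']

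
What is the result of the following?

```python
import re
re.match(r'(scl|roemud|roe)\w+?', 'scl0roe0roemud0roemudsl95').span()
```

`re.match` won't scan ahead — the pattern has to work from the very first character.
The match spans [0:4] → 'scl0'.

(0, 4)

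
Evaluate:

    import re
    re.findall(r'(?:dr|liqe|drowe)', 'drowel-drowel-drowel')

['dr', 'dr', 'dr']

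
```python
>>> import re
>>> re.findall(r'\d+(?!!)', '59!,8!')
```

['5']

The negative lookaround is zero-width — it rules out positions where the adjacent text would match, without consuming anything.
Scanning left to right: at [0:1] → '5'.
With no groups in the pattern, `findall` gives back each whole match — 1 here.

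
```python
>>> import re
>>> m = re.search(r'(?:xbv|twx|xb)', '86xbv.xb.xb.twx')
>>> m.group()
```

`|` is ordered: at each position the engine commits to the first alternative that works.
`re.search` tries every starting position until one works.
The match spans [2:5] → 'xbv'.

'xbv'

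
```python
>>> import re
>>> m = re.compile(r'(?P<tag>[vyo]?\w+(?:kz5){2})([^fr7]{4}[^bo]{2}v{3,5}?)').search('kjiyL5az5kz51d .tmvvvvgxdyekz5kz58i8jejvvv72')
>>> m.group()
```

'tmvvvvgxdyekz5kz58i8jejvvv'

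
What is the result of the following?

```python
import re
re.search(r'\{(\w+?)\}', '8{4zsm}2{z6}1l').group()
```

'{4zsm}'

`re.search` scans for the first position where the pattern succeeds.
The match spans [1:7] → '{4zsm}'.
Captured: group 1 = '4zsm'.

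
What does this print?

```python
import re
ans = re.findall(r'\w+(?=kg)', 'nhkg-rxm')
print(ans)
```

Lookahead/lookbehind check context without consuming it, so the matched span excludes the asserted characters.
Since nothing is captured, `findall` lists the 1 matched substring directly.

['nh']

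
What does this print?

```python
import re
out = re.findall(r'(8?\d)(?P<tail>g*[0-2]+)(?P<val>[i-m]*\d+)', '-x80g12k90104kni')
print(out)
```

[('80', 'g12', 'k90104')]

The pattern matches optionally a literal '8', then a digit (captured); then zero or more of the literal 'g', then one or more of a character in [0-2] (captured as 'tail'); then zero or more of a character in [i-m], then one or more of a digit (captured as 'val').
Scanning left to right: at [2:13] match '80g12k90104', groups = ('80', 'g12', 'k90104').
With 3 capturing groups, `findall` returns a 3-tuple per match.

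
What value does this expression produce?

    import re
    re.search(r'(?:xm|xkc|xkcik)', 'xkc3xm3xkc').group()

`search` walks the string left to right and returns the first match it finds.
The match spans [0:3] → 'xkc'.

'xkc'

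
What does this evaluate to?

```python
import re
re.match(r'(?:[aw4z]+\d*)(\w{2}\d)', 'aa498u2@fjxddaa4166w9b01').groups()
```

('8u2',)

Pattern: one or more of one of [aw4z], then zero or more of a digit (non-capturing group); then exactly 2 of a word character, then a digit (captured).
`match` is anchored at position 0; if the pattern doesn't fit there, it returns None.
The match spans [0:7] → 'aa498u2'.
Captured: group 1 = '8u2'.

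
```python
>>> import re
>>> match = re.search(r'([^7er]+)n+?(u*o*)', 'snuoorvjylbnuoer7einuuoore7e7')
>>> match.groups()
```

The match spans [0:5] → 'snuoo'.
Captured: group 1 = 's', group 2 = 'uoo'.

('s', 'uoo')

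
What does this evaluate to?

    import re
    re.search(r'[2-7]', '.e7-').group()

'7'

The match spans [2:3] → '7'.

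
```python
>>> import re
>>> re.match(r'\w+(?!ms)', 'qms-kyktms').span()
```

(0, 3)

The negative lookahead/lookbehind blocks any match where the forbidden context is present.
`match` is anchored at position 0; if the pattern doesn't fit there, it returns None.
The match spans [0:3] → 'qms'.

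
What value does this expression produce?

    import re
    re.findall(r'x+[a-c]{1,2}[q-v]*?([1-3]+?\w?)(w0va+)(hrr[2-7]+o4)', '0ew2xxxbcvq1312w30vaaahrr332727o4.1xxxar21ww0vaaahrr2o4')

[('21w', 'w0vaaa', 'hrr2o4')]

Pattern: one or more of the literal 'x', then 1 to 2 of a character in [a-c], then zero or more of a character in [q-v] (lazy); then one or more of a character in [1-3] (lazy), then optionally a word character (captured); then the literal 'w0v', then one or more of the literal 'a' (captured); then the literal 'hrr', then one or more of a character in [2-7], then the literal 'o4' (captured).
`findall` packs the 3 group values into a tuple for every match.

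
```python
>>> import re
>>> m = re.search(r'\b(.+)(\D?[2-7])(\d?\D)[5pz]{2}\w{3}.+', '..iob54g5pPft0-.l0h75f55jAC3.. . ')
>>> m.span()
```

(2, 33)

The match spans [2:33] → 'iob54g5pPft0-.l0h75f55jAC3.. . '.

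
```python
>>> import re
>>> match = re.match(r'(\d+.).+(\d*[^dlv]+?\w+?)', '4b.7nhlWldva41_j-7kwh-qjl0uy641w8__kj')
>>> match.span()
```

(0, 37)

The pattern matches one or more of a digit, then any character (captured); then one or more of any character; then zero or more of a digit, then one or more of any character except [dlv] (lazy), then one or more of a word character (lazy) (captured).
`re.match` won't scan ahead — the pattern has to work from the very first character.
The match spans [0:37] → '4b.7nhlWldva41_j-7kwh-qjl0uy641w8__kj'.
Captured: group 1 = '4b', group 2 = 'kj'.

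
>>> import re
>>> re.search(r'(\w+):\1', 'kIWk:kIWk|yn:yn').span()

`\1` has to match the exact text group 1 already captured.
`re.search` tries every starting position until one works.
The match spans [0:9] → 'kIWk:kIWk'.
Captured: group 1 = 'kIWk'.

(0, 9)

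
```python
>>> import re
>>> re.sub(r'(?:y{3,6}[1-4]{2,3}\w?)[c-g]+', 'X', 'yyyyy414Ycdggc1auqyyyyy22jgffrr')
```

'X1auqXrr'

Every occurrence is swapped for 'X'.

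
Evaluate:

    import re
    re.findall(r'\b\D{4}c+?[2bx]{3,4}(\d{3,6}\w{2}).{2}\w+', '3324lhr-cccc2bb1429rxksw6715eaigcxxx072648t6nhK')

['1429rx']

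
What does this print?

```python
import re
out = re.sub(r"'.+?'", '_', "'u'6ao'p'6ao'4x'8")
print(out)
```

_6ao_6ao_8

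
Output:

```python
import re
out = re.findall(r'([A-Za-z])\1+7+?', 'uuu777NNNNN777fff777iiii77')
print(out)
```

The backreference `\1` re-matches whatever the first group consumed, character for character.
With a single group, `findall` returns only what that group captured — 4 items.

['u', 'N', 'f', 'i']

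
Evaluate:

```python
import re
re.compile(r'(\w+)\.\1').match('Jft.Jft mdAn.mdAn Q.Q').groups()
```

`\1` is not a pattern — it's the concrete string captured by group 1, re-applied verbatim.
`re.match` won't scan ahead — the pattern has to work from the very first character.
The match spans [0:7] → 'Jft.Jft'.
Captured: group 1 = 'Jft'.

('Jft',)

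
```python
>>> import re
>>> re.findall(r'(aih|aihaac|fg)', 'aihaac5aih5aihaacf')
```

Alternation isn't longest-match — the leftmost alternative that fits at this position is chosen.
Scanning left to right: at [0:3] match 'aih', group 1 = 'aih'; at [7:10] match 'aih', group 1 = 'aih'; at [11:14] match 'aih', group 1 = 'aih'.
With a single group, `findall` returns only what that group captured — 3 items.

['aih', 'aih', 'aih']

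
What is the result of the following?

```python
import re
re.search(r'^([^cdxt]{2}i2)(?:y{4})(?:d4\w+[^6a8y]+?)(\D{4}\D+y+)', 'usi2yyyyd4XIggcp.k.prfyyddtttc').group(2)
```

This matches anchored at the start of the string; then exactly 2 of any character except [cdxt], then the literal 'i2' (captured); then exactly 4 of a literal 'y' (non-capturing group); then the literal 'd4', then one or more of a word character, then one or more of any character except [6a8y] (lazy) (non-capturing group); then exactly 4 of a non-digit, then one or more of a non-digit, then one or more of the literal 'y' (captured).
Lazy quantifiers expand one character at a time until the remainder of the pattern can match.
Unlike `match`, `search` isn't anchored — it looks for the pattern anywhere in the string.
The match spans [0:24] → 'usi2yyyyd4XIggcp.k.prfyy'.
Captured: group 1 = 'usi2', group 2 = 'k.prfyy'.

'k.prfyy'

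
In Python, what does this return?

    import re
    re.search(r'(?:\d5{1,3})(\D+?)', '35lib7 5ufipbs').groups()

('l',)

The pattern matches a digit, then 1 to 3 of a literal '5' (non-capturing group); then one or more of a non-digit (lazy) (captured).
A `+?`/`*?`/`{m,n}?` starts at its minimum and grows only as far as needed for what follows to match.
`re.search` tries every starting position until one works.
The match spans [0:3] → '35l'.
Captured: group 1 = 'l'.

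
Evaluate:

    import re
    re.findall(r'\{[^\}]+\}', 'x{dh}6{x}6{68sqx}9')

['{dh}', '{x}', '{68sqx}']

With no groups in the pattern, `findall` gives back each whole match — 3 here.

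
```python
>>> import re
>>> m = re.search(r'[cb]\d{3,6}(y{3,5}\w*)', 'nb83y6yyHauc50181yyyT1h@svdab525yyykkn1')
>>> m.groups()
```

The pattern matches one of [cb], then 3 to 6 of a digit; then 3 to 5 of a literal 'y', then zero or more of a word character (captured).
Unlike `match`, `search` isn't anchored — it looks for the pattern anywhere in the string.
The match spans [11:23] → 'c50181yyyT1h'.
Captured: group 1 = 'yyyT1h'.

('yyyT1h',)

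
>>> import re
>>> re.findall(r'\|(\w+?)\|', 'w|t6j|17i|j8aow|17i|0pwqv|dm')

Walking the string: at [1:6] match '|t6j|', group 1 = 't6j'; at [9:16] match '|j8aow|', group 1 = 'j8aow'; at [19:26] match '|0pwqv|', group 1 = '0pwqv'.
`findall` collects group 1 from each match (3 total).

['t6j', 'j8aow', '0pwqv']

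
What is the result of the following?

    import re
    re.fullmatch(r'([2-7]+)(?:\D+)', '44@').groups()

The pattern matches one or more of a character in [2-7] (captured); then one or more of a non-digit (non-capturing group).
`re.fullmatch` is like wrapping the pattern in `^…$` (in single-line mode).
The match spans [0:3] → '44@'.
Captured: group 1 = '44'.

('44',)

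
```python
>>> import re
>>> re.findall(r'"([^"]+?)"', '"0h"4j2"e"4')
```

['0h', 'e']

Scanning left to right: at [0:4] match '"0h"', group 1 = '0h'; at [7:10] match '"e"', group 1 = 'e'.
With a single group, `findall` returns only what that group captured — 2 items.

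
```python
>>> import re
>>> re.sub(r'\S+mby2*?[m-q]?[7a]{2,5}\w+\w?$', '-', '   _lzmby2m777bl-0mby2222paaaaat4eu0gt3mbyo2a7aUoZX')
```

The pattern matches one or more of a non-whitespace character; then the literal 'mby', then zero or more of the literal '2' (lazy); then optionally a character in [m-q], then 2 to 5 of one of [7a], then one or more of a word character; then optionally a word character; then anchored at the end.
Matches: at [3:51] → '_lzmby2m777bl-0mby2222paaaaat4eu0gt3mbyo2a7aUoZX'.
`sub` substitutes '-' at each match site.

'   -'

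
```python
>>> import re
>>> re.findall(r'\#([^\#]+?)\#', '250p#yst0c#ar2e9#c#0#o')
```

Scanning left to right: at [4:11] match '#yst0c#', group 1 = 'yst0c'; at [16:19] match '#c#', group 1 = 'c'.
Because there's exactly one group, `findall` drops the full match and keeps group 1 from each hit.

['yst0c', 'c']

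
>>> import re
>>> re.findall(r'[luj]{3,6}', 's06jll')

Pattern: 3 to 6 of one of [luj].
Scanning left to right: at [3:6] → 'jll'.
Since nothing is captured, `findall` lists the 1 matched substring directly.

['jll']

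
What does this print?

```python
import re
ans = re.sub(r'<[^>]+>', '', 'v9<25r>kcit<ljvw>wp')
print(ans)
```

Matches: at [2:7] → '<25r>'; at [11:17] → '<ljvw>'.
`sub` substitutes '' at each match site.

v9kcitwp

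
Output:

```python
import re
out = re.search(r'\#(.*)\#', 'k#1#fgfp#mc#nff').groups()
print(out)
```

('1#fgfp#mc',)

The match spans [1:12] → '#1#fgfp#mc#'.
Captured: group 1 = '1#fgfp#mc'.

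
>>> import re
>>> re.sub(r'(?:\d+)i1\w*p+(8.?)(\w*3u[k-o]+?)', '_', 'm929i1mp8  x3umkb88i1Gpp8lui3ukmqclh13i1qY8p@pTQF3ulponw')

This matches one or more of a digit (non-capturing group); then the literal 'i1', then zero or more of a word character, then one or more of the literal 'p'; then the literal '8', then optionally any character (captured); then zero or more of a word character, then the literal '3u', then one or more of a character in [k-o] (lazy) (captured).
Matches: at [17:31] → '88i1Gpp8lui3uk'.
Each match is replaced by '_'.

'm929i1mp8  x3umkb_mqclh13i1qY8p@pTQF3ulponw'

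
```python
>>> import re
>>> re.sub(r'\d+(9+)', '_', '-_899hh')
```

This matches one or more of a digit; then one or more of a literal '9' (captured).
Every occurrence is swapped for '_'.

'-__hh'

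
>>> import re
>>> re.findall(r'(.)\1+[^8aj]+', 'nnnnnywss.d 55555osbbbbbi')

['n']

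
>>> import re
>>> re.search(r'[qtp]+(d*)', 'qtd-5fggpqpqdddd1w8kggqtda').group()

Pattern: one or more of one of [qtp]; then zero or more of a literal 'd' (captured).
`search` walks the string left to right and returns the first match it finds.
The match spans [0:3] → 'qtd'.
Captured: group 1 = 'd'.

'qtd'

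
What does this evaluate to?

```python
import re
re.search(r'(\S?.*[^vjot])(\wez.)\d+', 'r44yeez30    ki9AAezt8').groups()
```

This matches optionally a non-whitespace character, then zero or more of any character, then any character except [vjot] (captured); then a word character, then the literal 'ez', then any character (captured); then one or more of a digit.
`re.search` tries every starting position until one works.
The match spans [0:22] → 'r44yeez30    ki9AAezt8'.
Captured: group 1 = 'r44yeez30    ki9A', group 2 = 'Aezt'.

('r44yeez30    ki9A', 'Aezt')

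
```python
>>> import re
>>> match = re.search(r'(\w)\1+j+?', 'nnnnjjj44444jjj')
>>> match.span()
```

(0, 5)

After group 1 captures some text, `\1` only succeeds where that same text appears again.
The match spans [0:5] → 'nnnnj'.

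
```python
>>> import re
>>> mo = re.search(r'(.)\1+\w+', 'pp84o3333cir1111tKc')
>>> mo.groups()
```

The backreference `\1` re-matches whatever the first group consumed, character for character.
`re.search` tries every starting position until one works.
The match spans [0:19] → 'pp84o3333cir1111tKc'.
Captured: group 1 = 'p'.

('p',)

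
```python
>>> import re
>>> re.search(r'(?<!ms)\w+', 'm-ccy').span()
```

(0, 1)

`(?!…)`/`(?<!…)` only lets a position through if the neighbouring text does NOT match; no characters are consumed.
The match spans [0:1] → 'm'.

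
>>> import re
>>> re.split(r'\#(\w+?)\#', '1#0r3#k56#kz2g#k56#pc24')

Matches to split on: at [1:6] → '#0r3#'; at [9:15] → '#kz2g#'.
The group in the pattern means `split` returns the separators' captures alongside the pieces.

['1', '0r3', 'k56', 'kz2g', 'k56#pc24']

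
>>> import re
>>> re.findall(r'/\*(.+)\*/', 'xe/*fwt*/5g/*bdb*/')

['fwt*/5g/*bdb']

One capturing group, so `findall` returns just the captured substring from the one match — 1 in all.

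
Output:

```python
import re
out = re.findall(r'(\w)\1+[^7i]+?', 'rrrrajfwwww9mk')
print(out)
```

['r', 'w']

After group 1 captures some text, `\1` only succeeds where that same text appears again.
Matches: at [0:5] match 'rrrra', group 1 = 'r'; at [7:12] match 'wwww9', group 1 = 'w'.
One capturing group, so `findall` returns just the captured substring from each match — 2 in all.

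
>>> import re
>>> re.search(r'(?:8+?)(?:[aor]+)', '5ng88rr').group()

The match spans [3:7] → '88rr'.

'88rr'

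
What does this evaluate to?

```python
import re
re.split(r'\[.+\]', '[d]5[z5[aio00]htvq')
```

['', 'htvq']

Matches to split on: at [0:14] → '[d]5[z5[aio00]'.
The string is cut at each match, leaving 2 pieces.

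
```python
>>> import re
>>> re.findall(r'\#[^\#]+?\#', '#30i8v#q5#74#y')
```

Walking the string: at [0:7] → '#30i8v#'; at [9:13] → '#74#'.
Since nothing is captured, `findall` lists the 2 matched substrings directly.

['#30i8v#', '#74#']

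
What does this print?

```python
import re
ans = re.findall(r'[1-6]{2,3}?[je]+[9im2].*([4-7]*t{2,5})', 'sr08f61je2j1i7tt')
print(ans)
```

['tt']

This matches 2 to 3 of a character in [1-6] (lazy), then one or more of one of [je]; then one of [9im2], then zero or more of any character; then zero or more of a character in [4-7], then 2 to 5 of the literal 't' (captured).
Because there's exactly one group, `findall` drops the full match and keeps group 1 from the one hit.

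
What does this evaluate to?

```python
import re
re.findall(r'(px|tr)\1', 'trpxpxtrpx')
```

`\1` is not a pattern — it's the concrete string captured by group 1, re-applied verbatim.
Scanning left to right: at [2:6] match 'pxpx', group 1 = 'px'.
`findall` collects group 1 from the one match (1 total).

['px']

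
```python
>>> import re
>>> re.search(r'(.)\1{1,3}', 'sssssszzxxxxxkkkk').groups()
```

('s',)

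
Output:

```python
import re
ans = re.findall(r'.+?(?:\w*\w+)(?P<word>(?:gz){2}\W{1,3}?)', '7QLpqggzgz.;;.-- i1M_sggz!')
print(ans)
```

['gzgz.']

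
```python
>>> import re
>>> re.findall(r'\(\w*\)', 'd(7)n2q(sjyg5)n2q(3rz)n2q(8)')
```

['(7)', '(sjyg5)', '(3rz)', '(8)']

Scanning left to right: at [1:4] → '(7)'; at [7:14] → '(sjyg5)'; at [17:22] → '(3rz)'; at [25:28] → '(8)'.
With no groups in the pattern, `findall` gives back each whole match — 4 here.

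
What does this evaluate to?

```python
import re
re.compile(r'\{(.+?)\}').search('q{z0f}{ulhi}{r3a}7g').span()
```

A `+?`/`*?`/`{m,n}?` starts at its minimum and grows only as far as needed for what follows to match.
`re.search` scans for the first position where the pattern succeeds.
The match spans [1:6] → '{z0f}'.
Captured: group 1 = 'z0f'.

(1, 6)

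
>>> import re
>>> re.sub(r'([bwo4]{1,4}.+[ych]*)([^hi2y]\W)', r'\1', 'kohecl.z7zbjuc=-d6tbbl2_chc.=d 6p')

'kohecl.z7zbjuc=-d6tbbl2_chc.=6p'

This matches 1 to 4 of one of [bwo4], then one or more of any character, then zero or more of one of [ych] (captured); then any character except [hi2y], then a non-word character (captured).
Matches: at [1:31] → 'ohecl.z7zbjuc=-d6tbbl2_chc.=d '.
`\1` in the replacement pulls in group 1's text for each match.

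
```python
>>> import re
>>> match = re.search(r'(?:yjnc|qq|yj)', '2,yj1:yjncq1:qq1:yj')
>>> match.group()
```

The match spans [2:4] → 'yj'.

'yj'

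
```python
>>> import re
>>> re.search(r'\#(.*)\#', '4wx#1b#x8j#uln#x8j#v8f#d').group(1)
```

'1b#x8j#uln#x8j#v8f'

`search` walks the string left to right and returns the first match it finds.
The match spans [3:23] → '#1b#x8j#uln#x8j#v8f#'.
Captured: group 1 = '1b#x8j#uln#x8j#v8f'.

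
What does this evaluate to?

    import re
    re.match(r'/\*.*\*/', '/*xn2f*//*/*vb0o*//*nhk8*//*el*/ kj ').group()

'/*xn2f*//*/*vb0o*//*nhk8*//*el*/'

`match` is anchored at position 0; if the pattern doesn't fit there, it returns None.
The match spans [0:32] → '/*xn2f*//*/*vb0o*//*nhk8*//*el*/'.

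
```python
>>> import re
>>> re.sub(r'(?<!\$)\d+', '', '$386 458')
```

The negative lookaround is zero-width — it rules out positions where the adjacent text would match, without consuming anything.
`sub` substitutes '' at each match site.

'$3 '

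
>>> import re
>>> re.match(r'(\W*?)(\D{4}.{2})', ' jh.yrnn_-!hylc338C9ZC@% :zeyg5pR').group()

' jh.yr'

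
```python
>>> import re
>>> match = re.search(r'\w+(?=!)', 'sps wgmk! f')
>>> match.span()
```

The lookaround is zero-width — it requires the adjacent text to match without consuming it, so the asserted text isn't part of the match.
Unlike `match`, `search` isn't anchored — it looks for the pattern anywhere in the string.
The match spans [4:8] → 'wgmk'.

(4, 8)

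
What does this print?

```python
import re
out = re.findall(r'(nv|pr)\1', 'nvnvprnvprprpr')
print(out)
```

After group 1 captures some text, `\1` only succeeds where that same text appears again.
`findall` collects group 1 from each match (2 total).

['nv', 'pr']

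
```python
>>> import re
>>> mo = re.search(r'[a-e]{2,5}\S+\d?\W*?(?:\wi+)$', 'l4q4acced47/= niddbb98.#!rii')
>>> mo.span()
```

(16, 28)

The match spans [16:28] → 'ddbb98.#!rii'.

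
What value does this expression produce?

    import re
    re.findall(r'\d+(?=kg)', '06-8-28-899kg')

The positive lookaround only admits positions where the adjacent text matches; those characters stay outside the span.
Since nothing is captured, `findall` lists the 1 matched substring directly.

['899']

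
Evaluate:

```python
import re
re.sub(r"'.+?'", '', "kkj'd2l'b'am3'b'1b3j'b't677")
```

With the lazy modifier that quantifier settles for the fewest repetitions that let the rest of the pattern succeed (the atoms after it are unaffected and can still be greedy).
Matches: at [3:8] → "'d2l'"; at [9:14] → "'am3'"; at [15:21] → "'1b3j'".
`sub` substitutes '' at each match site.

"kkjbbb't677"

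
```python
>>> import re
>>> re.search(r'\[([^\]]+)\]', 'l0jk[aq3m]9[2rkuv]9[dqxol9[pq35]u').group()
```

'[aq3m]'

`re.search` tries every starting position until one works.
The match spans [4:10] → '[aq3m]'.
Captured: group 1 = 'aq3m'.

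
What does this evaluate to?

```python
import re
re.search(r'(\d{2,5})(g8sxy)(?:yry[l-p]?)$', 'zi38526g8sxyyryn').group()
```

The match spans [2:16] → '38526g8sxyyryn'.

'38526g8sxyyryn'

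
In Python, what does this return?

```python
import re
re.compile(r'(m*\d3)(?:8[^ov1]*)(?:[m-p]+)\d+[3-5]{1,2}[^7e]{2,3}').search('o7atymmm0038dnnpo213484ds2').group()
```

'038dnnpo213484ds2'

The pattern matches zero or more of the literal 'm', then a digit, then the literal '3' (captured); then the literal '8', then zero or more of any character except [ov1] (non-capturing group); then one or more of a character in [m-p] (non-capturing group); then one or more of a digit, then 1 to 2 of a character in [3-5], then 2 to 3 of any character except [7e].
`re.search` scans for the first position where the pattern succeeds.
The match spans [9:26] → '038dnnpo213484ds2'.
Captured: group 1 = '03'.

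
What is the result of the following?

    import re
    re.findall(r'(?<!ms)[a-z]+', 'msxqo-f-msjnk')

`(?!…)`/`(?<!…)` only lets a position through if the neighbouring text does NOT match; no characters are consumed.
Matches: at [0:5] → 'msxqo'; at [6:7] → 'f'; at [8:13] → 'msjnk'.
No capturing groups, so `findall` returns the 3 full match strings.

['msxqo', 'f', 'msjnk']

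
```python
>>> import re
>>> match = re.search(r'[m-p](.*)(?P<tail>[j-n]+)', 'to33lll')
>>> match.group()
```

The match spans [1:7] → 'o33lll'.

'o33lll'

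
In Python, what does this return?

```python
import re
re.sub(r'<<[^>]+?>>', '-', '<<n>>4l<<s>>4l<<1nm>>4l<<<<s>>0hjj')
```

'-4l-4l-4l-0hjj'

`sub` substitutes '-' at each match site.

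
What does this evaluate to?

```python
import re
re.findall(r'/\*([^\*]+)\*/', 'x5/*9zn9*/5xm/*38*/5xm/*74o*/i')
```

['9zn9', '38', '74o']

Matches: at [2:10] match '/*9zn9*/', group 1 = '9zn9'; at [13:19] match '/*38*/', group 1 = '38'; at [22:29] match '/*74o*/', group 1 = '74o'.
Because there's exactly one group, `findall` drops the full match and keeps group 1 from each hit.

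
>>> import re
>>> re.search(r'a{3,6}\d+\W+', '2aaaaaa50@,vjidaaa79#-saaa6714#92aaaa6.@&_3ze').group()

'aaaaaa50@,'

The pattern matches 3 to 6 of a literal 'a', then one or more of a digit; then one or more of a non-word character.
`search` walks the string left to right and returns the first match it finds.
The match spans [1:11] → 'aaaaaa50@,'.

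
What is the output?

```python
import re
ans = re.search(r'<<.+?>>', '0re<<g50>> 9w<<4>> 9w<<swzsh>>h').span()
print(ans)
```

(3, 10)

`re.search` tries every starting position until one works.
The match spans [3:10] → '<<g50>>'.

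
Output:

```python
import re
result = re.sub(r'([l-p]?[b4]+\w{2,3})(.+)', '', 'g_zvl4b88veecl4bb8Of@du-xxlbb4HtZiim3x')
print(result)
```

g_zv

This matches optionally a character in [l-p], then one or more of one of [b4], then 2 to 3 of a word character (captured); then one or more of any character (captured).
Matches: at [4:38] → 'l4b88veecl4bb8Of@du-xxlbb4HtZiim3x'.
Every occurrence is swapped for ''.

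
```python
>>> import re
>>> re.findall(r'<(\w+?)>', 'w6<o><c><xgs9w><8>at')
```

['o', 'c', 'xgs9w', '8']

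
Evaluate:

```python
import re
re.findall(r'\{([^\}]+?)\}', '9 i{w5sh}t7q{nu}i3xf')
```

['w5sh', 'nu']

Scanning left to right: at [3:9] match '{w5sh}', group 1 = 'w5sh'; at [12:16] match '{nu}', group 1 = 'nu'.
With a single group, `findall` returns only what that group captured — 2 items.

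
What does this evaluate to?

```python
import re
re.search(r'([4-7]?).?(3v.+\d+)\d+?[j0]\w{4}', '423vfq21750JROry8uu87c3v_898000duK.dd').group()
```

'423vfq21750JROry8uu87c3v_898000duK'

This matches optionally a character in [4-7] (captured); then optionally any character; then the literal '3v', then one or more of any character, then one or more of a digit (captured); then one or more of a digit (lazy), then one of [j0], then exactly 4 of a word character.
The match spans [0:34] → '423vfq21750JROry8uu87c3v_898000duK'.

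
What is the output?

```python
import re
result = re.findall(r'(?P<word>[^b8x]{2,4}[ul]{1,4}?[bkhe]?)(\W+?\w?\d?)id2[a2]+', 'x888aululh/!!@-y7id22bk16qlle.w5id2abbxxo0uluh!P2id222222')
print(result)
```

[('aululh', '/!!@-y7'), ('k16qlle', '.w5'), ('o0uluh', '!P2')]

Pattern: 2 to 4 of any character except [b8x], then 1 to 4 of one of [ul] (lazy), then optionally one of [bkhe] (captured as 'word'); then one or more of a non-word character (lazy), then optionally a word character, then optionally a digit (captured); then the literal 'id2', then one or more of one of [a2].
Multiple groups make `findall` return tuples — one 2-tuple for each match.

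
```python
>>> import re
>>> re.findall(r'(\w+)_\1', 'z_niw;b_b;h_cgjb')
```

A backreference is literal: `\1` must see the identical characters the first group matched.
With a single group, `findall` returns only what that group captured — 1 item.

['b']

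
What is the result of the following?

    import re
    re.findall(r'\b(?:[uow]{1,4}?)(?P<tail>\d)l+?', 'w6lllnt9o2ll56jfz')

This matches a word boundary (`\b`, zero-width); then 1 to 4 of one of [uow] (lazy) (non-capturing group); then a digit (captured as 'tail'); then one or more of a literal 'l' (lazy).
Scanning left to right: at [0:3] match 'w6l', group 1 = '6'.
With a single group, `findall` returns only what that group captured — 1 item.

['6']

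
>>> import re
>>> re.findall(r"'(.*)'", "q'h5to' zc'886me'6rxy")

["h5to' zc'886me"]

Scanning left to right: at [1:17] match "'h5to' zc'886me'", group 1 = "h5to' zc'886me".
Because there's exactly one group, `findall` drops the full match and keeps group 1 from the one hit.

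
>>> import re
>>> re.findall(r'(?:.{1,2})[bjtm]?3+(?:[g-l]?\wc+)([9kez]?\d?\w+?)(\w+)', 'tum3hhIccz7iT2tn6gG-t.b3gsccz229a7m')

[('z22', '9a7m')]

Lazy quantifiers expand one character at a time until the remainder of the pattern can match.
`findall` packs the 2 group values into a tuple for every match.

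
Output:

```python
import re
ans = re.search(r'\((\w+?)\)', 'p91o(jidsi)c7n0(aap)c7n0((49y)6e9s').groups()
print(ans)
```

Unlike `match`, `search` isn't anchored — it looks for the pattern anywhere in the string.
The match spans [4:11] → '(jidsi)'.
Captured: group 1 = 'jidsi'.

('jidsi',)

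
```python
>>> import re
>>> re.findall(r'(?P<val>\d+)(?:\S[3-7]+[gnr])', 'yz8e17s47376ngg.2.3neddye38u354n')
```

['17', '2', '38']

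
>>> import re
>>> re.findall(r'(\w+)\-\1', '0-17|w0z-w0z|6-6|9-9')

A backreference is literal: `\1` must see the identical characters the first group matched.
Scanning left to right: at [5:12] match 'w0z-w0z', group 1 = 'w0z'; at [13:16] match '6-6', group 1 = '6'; at [17:20] match '9-9', group 1 = '9'.
Because there's exactly one group, `findall` drops the full match and keeps group 1 from each hit.

['w0z', '6', '9']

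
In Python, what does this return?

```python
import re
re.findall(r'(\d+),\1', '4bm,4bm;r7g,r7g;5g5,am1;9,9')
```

`\1` is not a pattern — it's the concrete string captured by group 1, re-applied verbatim.
Walking the string: at [24:27] match '9,9', group 1 = '9'.
Because there's exactly one group, `findall` drops the full match and keeps group 1 from the one hit.

['9']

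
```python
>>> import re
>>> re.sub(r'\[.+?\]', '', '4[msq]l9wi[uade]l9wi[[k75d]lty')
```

'4l9wil9wilty'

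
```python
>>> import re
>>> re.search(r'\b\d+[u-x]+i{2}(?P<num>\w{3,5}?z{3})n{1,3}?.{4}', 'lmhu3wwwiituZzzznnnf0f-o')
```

None

The pattern matches a word boundary (`\b`, zero-width); then one or more of a digit, then one or more of a character in [u-x], then exactly 2 of the literal 'i'; then 3 to 5 of a word character (lazy), then exactly 3 of the literal 'z' (captured as 'num'); then 1 to 3 of a literal 'n' (lazy), then exactly 4 of any character.
Here the pattern never matches, so the call returns None.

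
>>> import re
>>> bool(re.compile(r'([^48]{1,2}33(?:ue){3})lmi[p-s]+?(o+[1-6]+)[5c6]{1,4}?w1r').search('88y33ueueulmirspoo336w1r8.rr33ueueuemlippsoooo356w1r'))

False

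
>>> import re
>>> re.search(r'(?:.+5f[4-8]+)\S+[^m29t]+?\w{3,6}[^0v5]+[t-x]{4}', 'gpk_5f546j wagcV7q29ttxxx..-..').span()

This matches one or more of any character, then the literal '5f', then one or more of a character in [4-8] (non-capturing group); then one or more of a non-whitespace character; then one or more of any character except [m29t] (lazy), then 3 to 6 of a word character; then one or more of any character except [0v5], then exactly 4 of a character in [t-x].
`re.search` tries every starting position until one works.
The match spans [0:25] → 'gpk_5f546j wagcV7q29ttxxx'.

(0, 25)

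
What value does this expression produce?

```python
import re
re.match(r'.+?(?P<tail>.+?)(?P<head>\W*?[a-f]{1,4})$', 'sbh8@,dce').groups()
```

('bh8', '@,dce')

The match spans [0:9] → 'sbh8@,dce'.
Captured: group 1 = 'bh8', group 2 = '@,dce'.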